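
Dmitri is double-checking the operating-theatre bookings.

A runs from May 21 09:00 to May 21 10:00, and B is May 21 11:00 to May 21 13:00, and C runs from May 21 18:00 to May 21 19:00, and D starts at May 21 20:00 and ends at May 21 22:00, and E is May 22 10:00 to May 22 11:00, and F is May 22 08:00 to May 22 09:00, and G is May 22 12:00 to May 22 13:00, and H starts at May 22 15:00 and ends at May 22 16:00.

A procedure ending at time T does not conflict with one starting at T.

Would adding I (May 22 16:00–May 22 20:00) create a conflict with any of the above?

A: ends May 21 10:00 at or before I starts May 22 16:00 → clear.
B: ends May 21 13:00 at or before I starts May 22 16:00 → clear.
C: ends May 21 19:00 at or before I starts May 22 16:00 → clear.
D: ends May 21 22:00 at or before I starts May 22 16:00 → clear.
F: ends May 22 09:00 at or before I starts May 22 16:00 → clear.
E: ends May 22 11:00 at or before I starts May 22 16:00 → clear.
G: ends May 22 13:00 at or before I starts May 22 16:00 → clear.
H: ends May 22 16:00 at or before I starts May 22 16:00 → clear.

No — it doesn't clash with anything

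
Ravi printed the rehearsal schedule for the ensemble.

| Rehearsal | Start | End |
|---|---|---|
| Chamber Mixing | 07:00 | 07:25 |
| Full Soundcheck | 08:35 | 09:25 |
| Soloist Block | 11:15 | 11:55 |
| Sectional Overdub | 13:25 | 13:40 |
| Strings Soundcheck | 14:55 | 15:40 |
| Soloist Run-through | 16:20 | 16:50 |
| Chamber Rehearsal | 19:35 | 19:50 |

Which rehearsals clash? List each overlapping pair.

no overlapping pairs

Two intervals overlap when each starts before the other ends.
Sorted by start: Chamber Mixing, Full Soundcheck, Soloist Block, Sectional Overdub, Strings Soundcheck, Soloist Run-through, Chamber Rehearsal.
Full Soundcheck starts after Chamber Mixing ends, so Chamber Mixing has no further overlaps.
Soloist Block starts after Full Soundcheck ends, so Full Soundcheck has no further overlaps.
Sectional Overdub starts after Soloist Block ends, so Soloist Block has no further overlaps.
Strings Soundcheck starts after Sectional Overdub ends, so Sectional Overdub has no further overlaps.
Soloist Run-through starts after Strings Soundcheck ends, so Strings Soundcheck has no further overlaps.
Chamber Rehearsal starts after Soloist Run-through ends.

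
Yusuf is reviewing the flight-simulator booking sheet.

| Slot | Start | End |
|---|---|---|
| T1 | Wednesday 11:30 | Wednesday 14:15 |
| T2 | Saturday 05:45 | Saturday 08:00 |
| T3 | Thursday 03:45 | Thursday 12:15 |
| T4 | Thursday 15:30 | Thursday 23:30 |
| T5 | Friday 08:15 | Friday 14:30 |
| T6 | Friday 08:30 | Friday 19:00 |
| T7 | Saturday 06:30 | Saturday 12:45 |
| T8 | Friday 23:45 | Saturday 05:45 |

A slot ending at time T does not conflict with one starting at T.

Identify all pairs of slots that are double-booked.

T2 & T7, T5 & T6

Sorted by start: T1, T3, T4, T5, T6, T8, T2, T7.
T3 starts after T1 ends, so T1 has no further overlaps.
T4 starts after T3 ends, so T3 has no further overlaps.
T5 starts after T4 ends, so T4 has no further overlaps.
T6 starts before T5 ends → T5 and T6 overlap.
T8 starts after T5 ends, so T5 has no further overlaps.
T8 starts after T6 ends, so T6 has no further overlaps.
T2 starts exactly when T8 ends (back-to-back, no overlap), so T8 has no further overlaps.
T7 starts before T2 ends → T2 and T7 overlap.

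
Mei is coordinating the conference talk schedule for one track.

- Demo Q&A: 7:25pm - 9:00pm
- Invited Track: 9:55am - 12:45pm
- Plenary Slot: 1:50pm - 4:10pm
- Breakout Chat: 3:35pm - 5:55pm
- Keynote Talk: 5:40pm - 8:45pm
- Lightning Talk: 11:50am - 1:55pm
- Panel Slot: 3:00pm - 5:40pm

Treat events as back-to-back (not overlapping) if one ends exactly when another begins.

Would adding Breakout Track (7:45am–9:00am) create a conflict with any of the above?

Invited Track: starts 9:55am at or after Breakout Track ends 9:00am → clear.
Lightning Talk: starts 11:50am at or after Breakout Track ends 9:00am → clear.
Plenary Slot: starts 1:50pm at or after Breakout Track ends 9:00am → clear.
Panel Slot: starts 3:00pm at or after Breakout Track ends 9:00am → clear.
Breakout Chat: starts 3:35pm at or after Breakout Track ends 9:00am → clear.
Keynote Talk: starts 5:40pm at or after Breakout Track ends 9:00am → clear.
Demo Q&A: starts 7:25pm at or after Breakout Track ends 9:00am → clear.

No — it doesn't clash with anything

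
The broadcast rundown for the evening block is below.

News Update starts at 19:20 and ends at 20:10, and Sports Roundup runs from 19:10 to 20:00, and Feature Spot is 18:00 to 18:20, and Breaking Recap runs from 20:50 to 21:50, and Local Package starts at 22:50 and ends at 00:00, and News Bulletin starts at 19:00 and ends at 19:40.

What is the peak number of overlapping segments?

3

Sort all start/end points and keep a running count:
18:00 start Feature Spot → 1
18:20 end Feature Spot → 0
19:00 start News Bulletin → 1
19:10 start Sports Roundup → 2
19:20 start News Update → 3
19:40 end News Bulletin → 2
20:00 end Sports Roundup → 1
20:10 end News Update → 0
20:50 start Breaking Recap → 1
21:50 end Breaking Recap → 0
22:50 start Local Package → 1
00:00 end Local Package → 0
Peak is 3, at 19:20 (News Bulletin, News Update, Sports Roundup).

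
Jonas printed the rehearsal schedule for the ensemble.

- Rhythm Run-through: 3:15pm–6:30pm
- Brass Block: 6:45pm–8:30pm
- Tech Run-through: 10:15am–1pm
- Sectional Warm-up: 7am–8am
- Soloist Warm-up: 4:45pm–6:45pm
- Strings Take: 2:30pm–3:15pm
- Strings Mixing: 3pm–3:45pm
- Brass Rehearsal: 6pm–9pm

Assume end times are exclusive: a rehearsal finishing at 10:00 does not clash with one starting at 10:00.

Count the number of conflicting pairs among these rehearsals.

Sorted by start: Sectional Warm-up, Tech Run-through, Strings Take, Strings Mixing, Rhythm Run-through, Soloist Warm-up, Brass Rehearsal, Brass Block.
Tech Run-through starts after Sectional Warm-up ends, so Sectional Warm-up has no further overlaps.
Strings Take starts after Tech Run-through ends, so Tech Run-through has no further overlaps.
Strings Mixing starts before Strings Take ends → Strings Take and Strings Mixing overlap.
Rhythm Run-through starts exactly when Strings Take ends (back-to-back, no overlap), so Strings Take has no further overlaps.
Rhythm Run-through starts before Strings Mixing ends → Strings Mixing and Rhythm Run-through overlap.
Soloist Warm-up starts after Strings Mixing ends, so Strings Mixing has no further overlaps.
Soloist Warm-up starts before Rhythm Run-through ends → Rhythm Run-through and Soloist Warm-up overlap.
Brass Rehearsal starts before Rhythm Run-through ends → Rhythm Run-through and Brass Rehearsal overlap.
Brass Block starts after Rhythm Run-through ends.
Brass Rehearsal starts before Soloist Warm-up ends → Soloist Warm-up and Brass Rehearsal overlap.
Brass Block starts exactly when Soloist Warm-up ends (back-to-back, no overlap).
Brass Block starts before Brass Rehearsal ends → Brass Rehearsal and Brass Block overlap.
Overlapping pairs: Brass Block & Brass Rehearsal, Brass Rehearsal & Rhythm Run-through, Brass Rehearsal & Soloist Warm-up, Rhythm Run-through & Soloist Warm-up, Rhythm Run-through & Strings Mixing, Strings Mixing & Strings Take — 6 in total.

6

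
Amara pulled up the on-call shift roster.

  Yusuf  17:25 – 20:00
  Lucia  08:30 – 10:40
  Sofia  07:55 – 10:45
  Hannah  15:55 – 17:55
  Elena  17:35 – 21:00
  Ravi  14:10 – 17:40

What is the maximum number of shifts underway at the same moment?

Walk through starts and ends in time order (an end at T is processed before a start at T):
07:55 start Sofia → 1
08:30 start Lucia → 2
10:40 end Lucia → 1
10:45 end Sofia → 0
14:10 start Ravi → 1
15:55 start Hannah → 2
17:25 start Yusuf → 3
17:35 start Elena → 4
17:40 end Ravi → 3
17:55 end Hannah → 2
20:00 end Yusuf → 1
21:00 end Elena → 0
Peak is 4, at 17:35 (Elena, Hannah, Ravi, Yusuf).

4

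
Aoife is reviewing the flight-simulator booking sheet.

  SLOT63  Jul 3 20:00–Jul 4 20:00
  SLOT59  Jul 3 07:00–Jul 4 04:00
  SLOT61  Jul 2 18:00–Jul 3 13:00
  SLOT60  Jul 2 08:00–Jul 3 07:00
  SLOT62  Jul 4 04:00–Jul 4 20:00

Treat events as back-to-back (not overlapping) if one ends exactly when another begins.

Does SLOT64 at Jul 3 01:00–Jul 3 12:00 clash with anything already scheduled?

SLOT60: starts Jul 2 08:00 before SLOT64 ends Jul 3 12:00, and ends Jul 3 07:00 after SLOT64 starts Jul 3 01:00 → overlap.
SLOT61: starts Jul 2 18:00 before SLOT64 ends Jul 3 12:00, and ends Jul 3 13:00 after SLOT64 starts Jul 3 01:00 → overlap.
SLOT59: starts Jul 3 07:00 before SLOT64 ends Jul 3 12:00, and ends Jul 4 04:00 after SLOT64 starts Jul 3 01:00 → overlap.
SLOT63: starts Jul 3 20:00 at or after SLOT64 ends Jul 3 12:00 → clear.
SLOT62: starts Jul 4 04:00 at or after SLOT64 ends Jul 3 12:00 → clear.
SLOT64 overlaps SLOT59, SLOT60, SLOT61.

Yes — it overlaps SLOT59, SLOT60, SLOT61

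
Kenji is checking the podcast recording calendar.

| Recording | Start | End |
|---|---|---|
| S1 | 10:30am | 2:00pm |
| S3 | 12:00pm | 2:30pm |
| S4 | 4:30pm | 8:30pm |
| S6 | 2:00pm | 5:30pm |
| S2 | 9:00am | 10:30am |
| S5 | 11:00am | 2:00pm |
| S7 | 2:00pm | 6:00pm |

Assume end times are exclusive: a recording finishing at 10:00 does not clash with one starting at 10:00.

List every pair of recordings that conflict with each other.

S1 & S3, S1 & S5, S3 & S5, S3 & S6, S3 & S7, S4 & S6, S4 & S7, S6 & S7

Sorted by start: S2, S1, S5, S3, S6, S7, S4.
S1 starts exactly when S2 ends (back-to-back, no overlap), so nothing later overlaps S2 either.
S5 starts before S1 ends → S1 and S5 overlap.
S3 starts before S1 ends → S1 and S3 overlap.
S6 starts exactly when S1 ends (back-to-back, no overlap), so nothing later overlaps S1 either.
S3 starts before S5 ends → S5 and S3 overlap.
S6 starts exactly when S5 ends (back-to-back, no overlap), so nothing later overlaps S5 either.
S6 starts before S3 ends → S3 and S6 overlap.
S7 starts before S3 ends → S3 and S7 overlap.
S4 starts after S3 ends.
S7 starts before S6 ends → S6 and S7 overlap.
S4 starts before S6 ends → S6 and S4 overlap.
S4 starts before S7 ends → S7 and S4 overlap.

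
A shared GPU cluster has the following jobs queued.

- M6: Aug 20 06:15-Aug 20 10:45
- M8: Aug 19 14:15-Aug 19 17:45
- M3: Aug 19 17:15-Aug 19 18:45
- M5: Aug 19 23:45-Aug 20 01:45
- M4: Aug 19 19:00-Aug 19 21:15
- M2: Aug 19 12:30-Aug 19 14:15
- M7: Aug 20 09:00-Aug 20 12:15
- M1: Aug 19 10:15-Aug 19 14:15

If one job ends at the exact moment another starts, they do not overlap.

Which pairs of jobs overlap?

Sorted by start: M1, M2, M8, M3, M4, M5, M6, M7.
M2 starts before M1 ends → M1 and M2 overlap.
M8 starts exactly when M1 ends (back-to-back, no overlap), so nothing later overlaps M1 either.
M8 starts exactly when M2 ends (back-to-back, no overlap), so nothing later overlaps M2 either.
M3 starts before M8 ends → M8 and M3 overlap.
M4 starts after M8 ends, so nothing later overlaps M8 either.
M4 starts after M3 ends, so nothing later overlaps M3 either.
M5 starts after M4 ends, so nothing later overlaps M4 either.
M6 starts after M5 ends, so nothing later overlaps M5 either.
M7 starts before M6 ends → M6 and M7 overlap.

M1 & M2, M3 & M8, M6 & M7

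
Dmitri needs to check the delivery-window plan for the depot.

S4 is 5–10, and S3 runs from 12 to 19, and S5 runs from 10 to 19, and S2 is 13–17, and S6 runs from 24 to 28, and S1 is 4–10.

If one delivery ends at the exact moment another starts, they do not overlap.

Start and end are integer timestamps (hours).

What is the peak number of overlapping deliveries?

3

Walk through starts and ends in time order (an end at T is processed before a start at T):
4 start S1 → 1
5 start S4 → 2
10 end S1 → 1
10 end S4 → 0
10 start S5 → 1
12 start S3 → 2
13 start S2 → 3
17 end S2 → 2
19 end S3 → 1
19 end S5 → 0
24 start S6 → 1
28 end S6 → 0
Peak is 3, at 13 (S2, S3, S5).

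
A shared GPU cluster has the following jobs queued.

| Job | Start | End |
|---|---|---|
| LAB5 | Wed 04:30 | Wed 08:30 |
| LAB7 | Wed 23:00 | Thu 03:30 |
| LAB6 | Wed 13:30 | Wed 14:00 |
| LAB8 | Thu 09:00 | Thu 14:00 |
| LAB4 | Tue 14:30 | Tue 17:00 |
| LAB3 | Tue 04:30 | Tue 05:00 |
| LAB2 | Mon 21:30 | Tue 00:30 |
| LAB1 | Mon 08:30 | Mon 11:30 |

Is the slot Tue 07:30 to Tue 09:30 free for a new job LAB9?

Yes — the slot is free

LAB1: ends Mon 11:30 at or before LAB9 starts Tue 07:30 → clear.
LAB2: ends Tue 00:30 at or before LAB9 starts Tue 07:30 → clear.
LAB3: ends Tue 05:00 at or before LAB9 starts Tue 07:30 → clear.
LAB4: starts Tue 14:30 at or after LAB9 ends Tue 09:30 → clear.
LAB5: starts Wed 04:30 at or after LAB9 ends Tue 09:30 → clear.
LAB6: starts Wed 13:30 at or after LAB9 ends Tue 09:30 → clear.
LAB7: starts Wed 23:00 at or after LAB9 ends Tue 09:30 → clear.
LAB8: starts Thu 09:00 at or after LAB9 ends Tue 09:30 → clear.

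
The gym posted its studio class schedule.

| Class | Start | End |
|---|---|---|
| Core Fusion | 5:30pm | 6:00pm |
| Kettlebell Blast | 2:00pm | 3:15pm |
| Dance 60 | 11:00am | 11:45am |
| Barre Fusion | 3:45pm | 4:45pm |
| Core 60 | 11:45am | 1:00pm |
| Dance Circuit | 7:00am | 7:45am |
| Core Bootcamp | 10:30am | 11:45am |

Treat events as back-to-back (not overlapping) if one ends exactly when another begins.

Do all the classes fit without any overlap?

Sorted by start: Dance Circuit, Core Bootcamp, Dance 60, Core 60, Kettlebell Blast, Barre Fusion, Core Fusion.
Core Bootcamp starts after Dance Circuit ends, so nothing later overlaps Dance Circuit either.
Dance 60 starts before Core Bootcamp ends → Core Bootcamp and Dance 60 overlap.
That's a conflict, so the schedule is not conflict-free.

No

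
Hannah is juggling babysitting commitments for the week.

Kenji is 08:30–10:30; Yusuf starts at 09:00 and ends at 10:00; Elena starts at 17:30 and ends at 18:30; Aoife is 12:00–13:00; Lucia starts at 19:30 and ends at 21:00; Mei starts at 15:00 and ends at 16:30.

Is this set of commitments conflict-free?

Sorted by start: Kenji, Yusuf, Aoife, Mei, Elena, Lucia.
Yusuf starts before Kenji ends → Kenji and Yusuf overlap.
That's a conflict, so the schedule is not conflict-free.

No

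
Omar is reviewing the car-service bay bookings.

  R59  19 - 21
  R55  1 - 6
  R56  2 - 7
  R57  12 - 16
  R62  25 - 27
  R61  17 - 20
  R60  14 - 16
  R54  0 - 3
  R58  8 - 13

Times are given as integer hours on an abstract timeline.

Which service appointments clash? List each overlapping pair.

Sorted by start: R54, R55, R56, R58, R57, R60, R61, R59, R62.
R55 starts before R54 ends → R54 and R55 overlap.
R56 starts before R54 ends → R54 and R56 overlap.
R58 starts after R54 ends, so nothing later overlaps R54 either.
R56 starts before R55 ends → R55 and R56 overlap.
R58 starts after R55 ends, so nothing later overlaps R55 either.
R58 starts after R56 ends, so nothing later overlaps R56 either.
R57 starts before R58 ends → R58 and R57 overlap.
R60 starts after R58 ends, so nothing later overlaps R58 either.
R60 starts before R57 ends → R57 and R60 overlap.
R61 starts after R57 ends, so nothing later overlaps R57 either.
R61 starts after R60 ends, so nothing later overlaps R60 either.
R59 starts before R61 ends → R61 and R59 overlap.
R62 starts after R61 ends.
R62 starts after R59 ends.

R54 & R55, R54 & R56, R55 & R56, R57 & R58, R57 & R60, R59 & R61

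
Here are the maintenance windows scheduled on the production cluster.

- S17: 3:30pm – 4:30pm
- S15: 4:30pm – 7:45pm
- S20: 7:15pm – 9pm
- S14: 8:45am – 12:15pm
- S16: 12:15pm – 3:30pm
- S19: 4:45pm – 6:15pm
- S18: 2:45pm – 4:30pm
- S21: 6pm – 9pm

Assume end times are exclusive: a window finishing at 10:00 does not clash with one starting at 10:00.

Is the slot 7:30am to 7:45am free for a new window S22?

Yes — the slot is free

S14: starts 8:45am at or after S22 ends 7:45am → clear.
S16: starts 12:15pm at or after S22 ends 7:45am → clear.
S18: starts 2:45pm at or after S22 ends 7:45am → clear.
S17: starts 3:30pm at or after S22 ends 7:45am → clear.
S15: starts 4:30pm at or after S22 ends 7:45am → clear.
S19: starts 4:45pm at or after S22 ends 7:45am → clear.
S21: starts 6pm at or after S22 ends 7:45am → clear.
S20: starts 7:15pm at or after S22 ends 7:45am → clear.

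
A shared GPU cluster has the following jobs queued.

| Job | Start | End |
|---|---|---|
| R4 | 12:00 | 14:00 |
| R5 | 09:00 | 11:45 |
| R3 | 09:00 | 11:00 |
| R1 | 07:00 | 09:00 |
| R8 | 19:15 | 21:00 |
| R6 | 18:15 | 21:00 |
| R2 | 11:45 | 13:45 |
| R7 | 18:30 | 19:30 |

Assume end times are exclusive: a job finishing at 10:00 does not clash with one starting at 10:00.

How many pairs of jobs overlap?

5

Sorted by start: R1, R3, R5, R2, R4, R6, R7, R8.
R3 starts exactly when R1 ends (back-to-back, no overlap), so nothing later overlaps R1 either.
R5 starts before R3 ends → R3 and R5 overlap.
R2 starts after R3 ends, so nothing later overlaps R3 either.
R2 starts exactly when R5 ends (back-to-back, no overlap), so nothing later overlaps R5 either.
R4 starts before R2 ends → R2 and R4 overlap.
R6 starts after R2 ends, so nothing later overlaps R2 either.
R6 starts after R4 ends, so nothing later overlaps R4 either.
R7 starts before R6 ends → R6 and R7 overlap.
R8 starts before R6 ends → R6 and R8 overlap.
R8 starts before R7 ends → R7 and R8 overlap.
Overlapping pairs: R2 & R4, R3 & R5, R6 & R7, R6 & R8, R7 & R8 — 5 in total.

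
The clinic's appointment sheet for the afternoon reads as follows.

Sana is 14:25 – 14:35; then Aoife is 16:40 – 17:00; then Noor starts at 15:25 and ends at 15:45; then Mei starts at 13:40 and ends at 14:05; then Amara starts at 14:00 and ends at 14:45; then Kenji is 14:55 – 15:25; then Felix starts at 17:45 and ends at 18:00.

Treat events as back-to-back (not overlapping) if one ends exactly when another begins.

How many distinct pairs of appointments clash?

Sorted by start: Mei, Amara, Sana, Kenji, Noor, Aoife, Felix.
Amara starts before Mei ends → Mei and Amara overlap.
Sana starts after Mei ends, so nothing later overlaps Mei either.
Sana starts before Amara ends → Amara and Sana overlap.
Kenji starts after Amara ends, so nothing later overlaps Amara either.
Kenji starts after Sana ends, so nothing later overlaps Sana either.
Noor starts exactly when Kenji ends (back-to-back, no overlap), so nothing later overlaps Kenji either.
Aoife starts after Noor ends, so nothing later overlaps Noor either.
Felix starts after Aoife ends.
Overlapping pairs: Amara & Mei, Amara & Sana — 2 in total.

2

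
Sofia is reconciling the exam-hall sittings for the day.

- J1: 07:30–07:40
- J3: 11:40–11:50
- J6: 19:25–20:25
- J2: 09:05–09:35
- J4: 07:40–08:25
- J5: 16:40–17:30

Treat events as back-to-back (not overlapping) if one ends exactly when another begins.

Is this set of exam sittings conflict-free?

Yes

Check each pair: they overlap iff neither finishes before the other starts.
Sorted by start: J1, J4, J2, J3, J5, J6.
J4 starts exactly when J1 ends (back-to-back, no overlap); J1 is clear from here.
J2 starts after J4 ends; J4 is clear from here.
J3 starts after J2 ends; J2 is clear from here.
J5 starts after J3 ends; J3 is clear from here.
J6 starts after J5 ends.
Every pair is clear; the schedule has no overlaps.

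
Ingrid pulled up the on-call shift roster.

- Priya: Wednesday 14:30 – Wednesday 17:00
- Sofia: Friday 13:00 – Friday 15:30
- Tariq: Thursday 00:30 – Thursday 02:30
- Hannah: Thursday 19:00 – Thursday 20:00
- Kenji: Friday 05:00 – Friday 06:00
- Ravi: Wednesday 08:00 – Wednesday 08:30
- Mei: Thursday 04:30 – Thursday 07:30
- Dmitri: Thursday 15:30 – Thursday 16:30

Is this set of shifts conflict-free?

Yes

Check each pair: they overlap iff neither finishes before the other starts.
Sorted by start: Ravi, Priya, Tariq, Mei, Dmitri, Hannah, Kenji, Sofia.
Priya starts after Ravi ends, so Ravi has no further overlaps.
Tariq starts after Priya ends, so Priya has no further overlaps.
Mei starts after Tariq ends, so Tariq has no further overlaps.
Dmitri starts after Mei ends, so Mei has no further overlaps.
Hannah starts after Dmitri ends, so Dmitri has no further overlaps.
Kenji starts after Hannah ends, so Hannah has no further overlaps.
Sofia starts after Kenji ends.
Every pair is clear; the schedule has no overlaps.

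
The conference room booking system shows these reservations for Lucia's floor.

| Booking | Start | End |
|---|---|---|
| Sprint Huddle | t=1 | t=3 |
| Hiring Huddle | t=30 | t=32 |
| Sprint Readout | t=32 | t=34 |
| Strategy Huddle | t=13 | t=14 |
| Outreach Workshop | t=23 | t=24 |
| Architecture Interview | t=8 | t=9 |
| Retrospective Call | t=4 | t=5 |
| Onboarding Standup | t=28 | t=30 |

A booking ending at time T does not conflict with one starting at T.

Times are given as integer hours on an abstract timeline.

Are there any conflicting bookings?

No

Sorted by start: Sprint Huddle, Retrospective Call, Architecture Interview, Strategy Huddle, Outreach Workshop, Onboarding Standup, Hiring Huddle, Sprint Readout.
Retrospective Call starts after Sprint Huddle ends, so Sprint Huddle has no further overlaps.
Architecture Interview starts after Retrospective Call ends, so Retrospective Call has no further overlaps.
Strategy Huddle starts after Architecture Interview ends, so Architecture Interview has no further overlaps.
Outreach Workshop starts after Strategy Huddle ends, so Strategy Huddle has no further overlaps.
Onboarding Standup starts after Outreach Workshop ends, so Outreach Workshop has no further overlaps.
Hiring Huddle starts exactly when Onboarding Standup ends (back-to-back, no overlap), so Onboarding Standup has no further overlaps.
Sprint Readout starts exactly when Hiring Huddle ends (back-to-back, no overlap).
Every pair is clear; the schedule has no overlaps.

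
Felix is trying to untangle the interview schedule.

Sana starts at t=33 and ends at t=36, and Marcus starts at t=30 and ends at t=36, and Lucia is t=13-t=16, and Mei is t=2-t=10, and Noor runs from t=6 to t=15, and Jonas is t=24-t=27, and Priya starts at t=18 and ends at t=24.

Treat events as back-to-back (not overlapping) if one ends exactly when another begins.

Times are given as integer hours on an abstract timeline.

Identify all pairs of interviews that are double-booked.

Lucia & Noor, Marcus & Sana, Mei & Noor

Two intervals overlap when each starts before the other ends.
Sorted by start: Mei, Noor, Lucia, Priya, Jonas, Marcus, Sana.
Noor starts before Mei ends → Mei and Noor overlap.
Lucia starts after Mei ends, so Mei has no further overlaps.
Lucia starts before Noor ends → Noor and Lucia overlap.
Priya starts after Noor ends, so Noor has no further overlaps.
Priya starts after Lucia ends, so Lucia has no further overlaps.
Jonas starts exactly when Priya ends (back-to-back, no overlap), so Priya has no further overlaps.
Marcus starts after Jonas ends, so Jonas has no further overlaps.
Sana starts before Marcus ends → Marcus and Sana overlap.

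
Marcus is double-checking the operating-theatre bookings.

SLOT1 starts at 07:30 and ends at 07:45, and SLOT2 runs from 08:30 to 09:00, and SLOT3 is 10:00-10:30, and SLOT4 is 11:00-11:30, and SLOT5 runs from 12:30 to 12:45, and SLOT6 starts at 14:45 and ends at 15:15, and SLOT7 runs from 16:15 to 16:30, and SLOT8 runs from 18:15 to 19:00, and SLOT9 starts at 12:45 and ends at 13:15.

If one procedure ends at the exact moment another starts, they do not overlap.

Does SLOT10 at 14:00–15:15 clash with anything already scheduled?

SLOT1: ends 07:45 at or before SLOT10 starts 14:00 → clear.
SLOT2: ends 09:00 at or before SLOT10 starts 14:00 → clear.
SLOT3: ends 10:30 at or before SLOT10 starts 14:00 → clear.
SLOT4: ends 11:30 at or before SLOT10 starts 14:00 → clear.
SLOT5: ends 12:45 at or before SLOT10 starts 14:00 → clear.
SLOT9: ends 13:15 at or before SLOT10 starts 14:00 → clear.
SLOT6: starts 14:45 before SLOT10 ends 15:15, and ends 15:15 after SLOT10 starts 14:00 → overlap.
SLOT7: starts 16:15 at or after SLOT10 ends 15:15 → clear.
SLOT8: starts 18:15 at or after SLOT10 ends 15:15 → clear.
SLOT10 overlaps SLOT6.

Yes — it overlaps SLOT6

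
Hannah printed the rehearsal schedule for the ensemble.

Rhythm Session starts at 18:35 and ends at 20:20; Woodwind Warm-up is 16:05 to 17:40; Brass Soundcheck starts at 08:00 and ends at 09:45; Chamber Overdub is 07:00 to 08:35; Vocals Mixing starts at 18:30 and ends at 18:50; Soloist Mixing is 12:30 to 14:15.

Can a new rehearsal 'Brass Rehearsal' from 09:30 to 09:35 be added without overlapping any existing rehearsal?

No — it overlaps Brass Soundcheck

Chamber Overdub: ends 08:35 at or before Brass Rehearsal starts 09:30 → clear.
Brass Soundcheck: starts 08:00 before Brass Rehearsal ends 09:35, and ends 09:45 after Brass Rehearsal starts 09:30 → overlap.
Soloist Mixing: starts 12:30 at or after Brass Rehearsal ends 09:35 → clear.
Woodwind Warm-up: starts 16:05 at or after Brass Rehearsal ends 09:35 → clear.
Vocals Mixing: starts 18:30 at or after Brass Rehearsal ends 09:35 → clear.
Rhythm Session: starts 18:35 at or after Brass Rehearsal ends 09:35 → clear.
Brass Rehearsal overlaps Brass Soundcheck.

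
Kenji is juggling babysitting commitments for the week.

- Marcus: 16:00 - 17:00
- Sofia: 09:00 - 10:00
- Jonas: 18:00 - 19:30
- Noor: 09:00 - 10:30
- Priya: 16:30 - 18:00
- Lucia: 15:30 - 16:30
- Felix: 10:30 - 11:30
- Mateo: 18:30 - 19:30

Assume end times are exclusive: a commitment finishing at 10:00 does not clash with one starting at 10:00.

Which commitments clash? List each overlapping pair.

Jonas & Mateo, Lucia & Marcus, Marcus & Priya, Noor & Sofia

Sorted by start: Sofia, Noor, Felix, Lucia, Marcus, Priya, Jonas, Mateo.
Noor starts before Sofia ends → Sofia and Noor overlap.
Felix starts after Sofia ends; Sofia is clear from here.
Felix starts exactly when Noor ends (back-to-back, no overlap); Noor is clear from here.
Lucia starts after Felix ends; Felix is clear from here.
Marcus starts before Lucia ends → Lucia and Marcus overlap.
Priya starts exactly when Lucia ends (back-to-back, no overlap); Lucia is clear from here.
Priya starts before Marcus ends → Marcus and Priya overlap.
Jonas starts after Marcus ends; Marcus is clear from here.
Jonas starts exactly when Priya ends (back-to-back, no overlap); Priya is clear from here.
Mateo starts before Jonas ends → Jonas and Mateo overlap.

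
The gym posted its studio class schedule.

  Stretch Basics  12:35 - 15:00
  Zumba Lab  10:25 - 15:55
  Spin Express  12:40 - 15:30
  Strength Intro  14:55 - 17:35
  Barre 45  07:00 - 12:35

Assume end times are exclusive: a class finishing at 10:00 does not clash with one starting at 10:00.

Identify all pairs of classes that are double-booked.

Barre 45 & Zumba Lab, Spin Express & Strength Intro, Spin Express & Stretch Basics, Spin Express & Zumba Lab, Strength Intro & Stretch Basics, Strength Intro & Zumba Lab, Stretch Basics & Zumba Lab

Sorted by start: Barre 45, Zumba Lab, Stretch Basics, Spin Express, Strength Intro.
Zumba Lab starts before Barre 45 ends → Barre 45 and Zumba Lab overlap.
Stretch Basics starts exactly when Barre 45 ends (back-to-back, no overlap) — done with Barre 45.
Stretch Basics starts before Zumba Lab ends → Zumba Lab and Stretch Basics overlap.
Spin Express starts before Zumba Lab ends → Zumba Lab and Spin Express overlap.
Strength Intro starts before Zumba Lab ends → Zumba Lab and Strength Intro overlap.
Spin Express starts before Stretch Basics ends → Stretch Basics and Spin Express overlap.
Strength Intro starts before Stretch Basics ends → Stretch Basics and Strength Intro overlap.
Strength Intro starts before Spin Express ends → Spin Express and Strength Intro overlap.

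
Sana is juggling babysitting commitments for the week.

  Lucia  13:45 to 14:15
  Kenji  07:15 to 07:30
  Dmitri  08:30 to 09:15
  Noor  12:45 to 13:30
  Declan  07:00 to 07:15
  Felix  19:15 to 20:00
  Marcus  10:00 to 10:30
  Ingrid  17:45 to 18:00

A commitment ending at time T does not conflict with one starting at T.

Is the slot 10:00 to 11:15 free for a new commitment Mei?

No — it overlaps Marcus

Declan: ends 07:15 at or before Mei starts 10:00 → clear.
Kenji: ends 07:30 at or before Mei starts 10:00 → clear.
Dmitri: ends 09:15 at or before Mei starts 10:00 → clear.
Marcus: starts 10:00 before Mei ends 11:15, and ends 10:30 after Mei starts 10:00 → overlap.
Noor: starts 12:45 at or after Mei ends 11:15 → clear.
Lucia: starts 13:45 at or after Mei ends 11:15 → clear.
Ingrid: starts 17:45 at or after Mei ends 11:15 → clear.
Felix: starts 19:15 at or after Mei ends 11:15 → clear.
Mei overlaps Marcus.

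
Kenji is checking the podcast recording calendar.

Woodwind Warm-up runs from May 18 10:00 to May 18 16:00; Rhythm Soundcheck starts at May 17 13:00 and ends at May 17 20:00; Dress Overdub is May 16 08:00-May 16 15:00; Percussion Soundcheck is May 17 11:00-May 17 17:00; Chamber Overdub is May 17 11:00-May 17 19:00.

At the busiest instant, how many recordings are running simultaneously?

Walk through starts and ends in time order (an end at T is processed before a start at T):
May 16 08:00 start Dress Overdub → 1
May 16 15:00 end Dress Overdub → 0
May 17 11:00 start Chamber Overdub → 1
May 17 11:00 start Percussion Soundcheck → 2
May 17 13:00 start Rhythm Soundcheck → 3
May 17 17:00 end Percussion Soundcheck → 2
May 17 19:00 end Chamber Overdub → 1
May 17 20:00 end Rhythm Soundcheck → 0
May 18 10:00 start Woodwind Warm-up → 1
May 18 16:00 end Woodwind Warm-up → 0
Peak is 3, at May 17 13:00 (Chamber Overdub, Percussion Soundcheck, Rhythm Soundcheck).

3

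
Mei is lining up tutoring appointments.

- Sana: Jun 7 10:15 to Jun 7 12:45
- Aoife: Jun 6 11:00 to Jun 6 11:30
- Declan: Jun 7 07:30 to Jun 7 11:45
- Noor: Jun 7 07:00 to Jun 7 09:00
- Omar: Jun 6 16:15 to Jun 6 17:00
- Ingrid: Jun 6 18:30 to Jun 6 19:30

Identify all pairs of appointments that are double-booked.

Declan & Noor, Declan & Sana

Check each pair: they overlap iff neither finishes before the other starts.
Sorted by start: Aoife, Omar, Ingrid, Noor, Declan, Sana.
Omar starts after Aoife ends; Aoife is clear from here.
Ingrid starts after Omar ends; Omar is clear from here.
Noor starts after Ingrid ends; Ingrid is clear from here.
Declan starts before Noor ends → Noor and Declan overlap.
Sana starts after Noor ends.
Sana starts before Declan ends → Declan and Sana overlap.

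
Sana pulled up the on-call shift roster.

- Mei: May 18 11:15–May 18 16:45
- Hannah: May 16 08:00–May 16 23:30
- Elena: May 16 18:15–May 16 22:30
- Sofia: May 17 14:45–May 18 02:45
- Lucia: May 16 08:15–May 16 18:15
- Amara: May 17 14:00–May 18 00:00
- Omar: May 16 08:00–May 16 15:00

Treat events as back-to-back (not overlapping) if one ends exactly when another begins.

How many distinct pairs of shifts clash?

Two intervals overlap when each starts before the other ends.
Sorted by start: Hannah, Omar, Lucia, Elena, Amara, Sofia, Mei.
Omar starts before Hannah ends → Hannah and Omar overlap.
Lucia starts before Hannah ends → Hannah and Lucia overlap.
Elena starts before Hannah ends → Hannah and Elena overlap.
Amara starts after Hannah ends, so nothing later overlaps Hannah either.
Lucia starts before Omar ends → Omar and Lucia overlap.
Elena starts after Omar ends, so nothing later overlaps Omar either.
Elena starts exactly when Lucia ends (back-to-back, no overlap), so nothing later overlaps Lucia either.
Amara starts after Elena ends, so nothing later overlaps Elena either.
Sofia starts before Amara ends → Amara and Sofia overlap.
Mei starts after Amara ends.
Mei starts after Sofia ends.
Overlapping pairs: Amara & Sofia, Elena & Hannah, Hannah & Lucia, Hannah & Omar, Lucia & Omar — 5 in total.

5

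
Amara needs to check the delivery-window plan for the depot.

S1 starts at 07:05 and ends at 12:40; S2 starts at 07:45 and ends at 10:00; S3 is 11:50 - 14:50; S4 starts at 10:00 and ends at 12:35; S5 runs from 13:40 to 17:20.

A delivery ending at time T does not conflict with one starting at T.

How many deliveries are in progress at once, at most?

3

Sweep the timeline, counting +1 at each start and −1 at each end (ends before starts at a tie):
07:05 start S1 → 1
07:45 start S2 → 2
10:00 end S2 → 1
10:00 start S4 → 2
11:50 start S3 → 3
12:35 end S4 → 2
12:40 end S1 → 1
13:40 start S5 → 2
14:50 end S3 → 1
17:20 end S5 → 0
Peak is 3, at 11:50 (S1, S3, S4).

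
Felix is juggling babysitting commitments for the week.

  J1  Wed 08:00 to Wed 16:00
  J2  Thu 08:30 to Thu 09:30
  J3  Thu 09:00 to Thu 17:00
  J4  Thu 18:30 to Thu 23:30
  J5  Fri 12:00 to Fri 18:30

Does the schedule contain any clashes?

Sorted by start: J1, J2, J3, J4, J5.
J2 starts after J1 ends — done with J1.
J3 starts before J2 ends → J2 and J3 overlap.
That's a conflict, so the schedule is not conflict-free.

Yes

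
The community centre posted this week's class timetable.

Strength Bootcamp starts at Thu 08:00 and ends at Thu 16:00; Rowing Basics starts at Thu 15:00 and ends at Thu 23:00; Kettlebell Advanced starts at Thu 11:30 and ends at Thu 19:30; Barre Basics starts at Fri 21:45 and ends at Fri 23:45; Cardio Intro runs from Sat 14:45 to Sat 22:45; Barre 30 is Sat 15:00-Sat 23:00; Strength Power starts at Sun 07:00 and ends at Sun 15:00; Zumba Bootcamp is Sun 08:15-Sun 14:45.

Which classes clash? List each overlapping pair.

Barre 30 & Cardio Intro, Kettlebell Advanced & Rowing Basics, Kettlebell Advanced & Strength Bootcamp, Rowing Basics & Strength Bootcamp, Strength Power & Zumba Bootcamp

Sorted by start: Strength Bootcamp, Kettlebell Advanced, Rowing Basics, Barre Basics, Cardio Intro, Barre 30, Strength Power, Zumba Bootcamp.
Kettlebell Advanced starts before Strength Bootcamp ends → Strength Bootcamp and Kettlebell Advanced overlap.
Rowing Basics starts before Strength Bootcamp ends → Strength Bootcamp and Rowing Basics overlap.
Barre Basics starts after Strength Bootcamp ends; Strength Bootcamp is clear from here.
Rowing Basics starts before Kettlebell Advanced ends → Kettlebell Advanced and Rowing Basics overlap.
Barre Basics starts after Kettlebell Advanced ends; Kettlebell Advanced is clear from here.
Barre Basics starts after Rowing Basics ends; Rowing Basics is clear from here.
Cardio Intro starts after Barre Basics ends; Barre Basics is clear from here.
Barre 30 starts before Cardio Intro ends → Cardio Intro and Barre 30 overlap.
Strength Power starts after Cardio Intro ends; Cardio Intro is clear from here.
Strength Power starts after Barre 30 ends; Barre 30 is clear from here.
Zumba Bootcamp starts before Strength Power ends → Strength Power and Zumba Bootcamp overlap.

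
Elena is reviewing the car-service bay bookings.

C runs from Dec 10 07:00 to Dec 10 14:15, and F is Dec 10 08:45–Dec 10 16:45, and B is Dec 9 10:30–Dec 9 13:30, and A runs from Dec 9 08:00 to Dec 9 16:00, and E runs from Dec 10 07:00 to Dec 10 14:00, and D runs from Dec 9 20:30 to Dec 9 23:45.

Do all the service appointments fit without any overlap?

Sorted by start: A, B, D, C, E, F.
B starts before A ends → A and B overlap.
That's a conflict, so the schedule is not conflict-free.

No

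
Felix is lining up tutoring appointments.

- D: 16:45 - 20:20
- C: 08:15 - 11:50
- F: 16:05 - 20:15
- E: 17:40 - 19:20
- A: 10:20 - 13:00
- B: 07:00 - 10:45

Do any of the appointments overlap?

Sorted by start: B, C, A, F, D, E.
C starts before B ends → B and C overlap.
That's a conflict, so the schedule is not conflict-free.

Yes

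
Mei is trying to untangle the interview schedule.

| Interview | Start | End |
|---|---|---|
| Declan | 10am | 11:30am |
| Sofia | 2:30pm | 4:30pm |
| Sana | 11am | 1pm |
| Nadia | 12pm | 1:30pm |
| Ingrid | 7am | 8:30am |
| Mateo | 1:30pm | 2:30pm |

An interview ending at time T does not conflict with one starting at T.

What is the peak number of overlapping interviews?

2

Sweep the timeline, counting +1 at each start and −1 at each end (ends before starts at a tie):
7am start Ingrid → 1
8:30am end Ingrid → 0
10am start Declan → 1
11am start Sana → 2
11:30am end Declan → 1
12pm start Nadia → 2
1pm end Sana → 1
1:30pm end Nadia → 0
1:30pm start Mateo → 1
2:30pm end Mateo → 0
2:30pm start Sofia → 1
4:30pm end Sofia → 0
Peak is 2, at 11am (Declan, Sana).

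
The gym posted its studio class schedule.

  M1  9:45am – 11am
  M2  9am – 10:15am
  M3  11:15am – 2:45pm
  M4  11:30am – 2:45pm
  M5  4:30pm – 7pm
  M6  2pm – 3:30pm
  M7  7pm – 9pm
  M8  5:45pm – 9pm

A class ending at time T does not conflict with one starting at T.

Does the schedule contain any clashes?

Sorted by start: M2, M1, M3, M4, M6, M5, M8, M7.
M1 starts before M2 ends → M2 and M1 overlap.
That's a conflict, so the schedule is not conflict-free.

Yes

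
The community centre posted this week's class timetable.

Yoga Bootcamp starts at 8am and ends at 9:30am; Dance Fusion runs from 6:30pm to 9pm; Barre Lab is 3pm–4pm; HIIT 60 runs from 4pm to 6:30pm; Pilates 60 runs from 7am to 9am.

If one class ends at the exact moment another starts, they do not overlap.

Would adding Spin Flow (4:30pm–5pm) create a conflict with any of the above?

Yes — it overlaps HIIT 60

Pilates 60: ends 9am at or before Spin Flow starts 4:30pm → clear.
Yoga Bootcamp: ends 9:30am at or before Spin Flow starts 4:30pm → clear.
Barre Lab: ends 4pm at or before Spin Flow starts 4:30pm → clear.
HIIT 60: starts 4pm before Spin Flow ends 5pm, and ends 6:30pm after Spin Flow starts 4:30pm → overlap.
Dance Fusion: starts 6:30pm at or after Spin Flow ends 5pm → clear.
Spin Flow overlaps HIIT 60.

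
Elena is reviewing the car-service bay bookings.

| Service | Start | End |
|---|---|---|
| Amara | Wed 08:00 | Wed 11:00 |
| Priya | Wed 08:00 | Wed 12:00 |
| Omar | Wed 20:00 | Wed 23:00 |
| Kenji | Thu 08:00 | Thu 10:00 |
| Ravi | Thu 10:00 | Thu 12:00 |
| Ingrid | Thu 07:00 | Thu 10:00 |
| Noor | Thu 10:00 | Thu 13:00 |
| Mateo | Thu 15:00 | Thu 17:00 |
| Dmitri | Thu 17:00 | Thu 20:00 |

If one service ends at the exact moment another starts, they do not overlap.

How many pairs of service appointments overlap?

3

Two intervals overlap when each starts before the other ends.
Sorted by start: Amara, Priya, Omar, Ingrid, Kenji, Ravi, Noor, Mateo, Dmitri.
Priya starts before Amara ends → Amara and Priya overlap.
Omar starts after Amara ends, so nothing later overlaps Amara either.
Omar starts after Priya ends, so nothing later overlaps Priya either.
Ingrid starts after Omar ends, so nothing later overlaps Omar either.
Kenji starts before Ingrid ends → Ingrid and Kenji overlap.
Ravi starts exactly when Ingrid ends (back-to-back, no overlap), so nothing later overlaps Ingrid either.
Ravi starts exactly when Kenji ends (back-to-back, no overlap), so nothing later overlaps Kenji either.
Noor starts before Ravi ends → Ravi and Noor overlap.
Mateo starts after Ravi ends, so nothing later overlaps Ravi either.
Mateo starts after Noor ends, so nothing later overlaps Noor either.
Dmitri starts exactly when Mateo ends (back-to-back, no overlap).
Overlapping pairs: Amara & Priya, Ingrid & Kenji, Noor & Ravi — 3 in total.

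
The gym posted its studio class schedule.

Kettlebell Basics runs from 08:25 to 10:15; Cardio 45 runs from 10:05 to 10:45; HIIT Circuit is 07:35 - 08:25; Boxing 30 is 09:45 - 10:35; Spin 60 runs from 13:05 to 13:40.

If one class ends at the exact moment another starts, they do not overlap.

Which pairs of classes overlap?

Boxing 30 & Cardio 45, Boxing 30 & Kettlebell Basics, Cardio 45 & Kettlebell Basics

Sorted by start: HIIT Circuit, Kettlebell Basics, Boxing 30, Cardio 45, Spin 60.
Kettlebell Basics starts exactly when HIIT Circuit ends (back-to-back, no overlap), so HIIT Circuit has no further overlaps.
Boxing 30 starts before Kettlebell Basics ends → Kettlebell Basics and Boxing 30 overlap.
Cardio 45 starts before Kettlebell Basics ends → Kettlebell Basics and Cardio 45 overlap.
Spin 60 starts after Kettlebell Basics ends.
Cardio 45 starts before Boxing 30 ends → Boxing 30 and Cardio 45 overlap.
Spin 60 starts after Boxing 30 ends.
Spin 60 starts after Cardio 45 ends.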